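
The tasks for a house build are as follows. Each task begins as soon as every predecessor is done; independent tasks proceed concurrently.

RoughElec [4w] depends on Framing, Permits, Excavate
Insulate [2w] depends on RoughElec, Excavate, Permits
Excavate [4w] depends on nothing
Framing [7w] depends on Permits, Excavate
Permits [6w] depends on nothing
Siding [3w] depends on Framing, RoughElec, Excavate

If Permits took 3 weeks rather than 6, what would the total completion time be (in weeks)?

The binding path is Permits→Framing→RoughElec→Siding = 6+7+4+3 = 20; finish at 20 weeks.
Permits lies on that path, so at 3 weeks the path becomes 17 weeks.
Now Excavate→Framing→RoughElec→Siding = 4+7+4+3 = 18 is longest, so the finish becomes 18 weeks.

18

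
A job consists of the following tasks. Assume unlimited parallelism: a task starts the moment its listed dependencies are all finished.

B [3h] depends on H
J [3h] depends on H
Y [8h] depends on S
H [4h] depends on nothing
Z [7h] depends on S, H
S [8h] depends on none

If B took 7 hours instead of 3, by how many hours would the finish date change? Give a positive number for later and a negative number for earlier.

0

The binding path is S→Y = 8+8 = 16; finish at 16 hours.
B is off the critical path — its longest chain is 7 hours, giving 9 of slack.
The critical path is still S→Y; finish is now 16 hours.
Change in finish: 16 − 16 = +0 hours.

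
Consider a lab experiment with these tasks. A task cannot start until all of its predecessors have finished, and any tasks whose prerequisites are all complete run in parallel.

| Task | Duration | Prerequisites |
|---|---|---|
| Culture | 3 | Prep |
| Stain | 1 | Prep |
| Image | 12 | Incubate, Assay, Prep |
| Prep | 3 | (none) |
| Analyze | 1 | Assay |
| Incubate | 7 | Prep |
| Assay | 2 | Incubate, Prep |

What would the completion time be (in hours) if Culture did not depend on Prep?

With the dependency in place, Prep→Incubate→Assay→Image = 3+7+2+12 = 24 sets the finish at 24 hours.
Without Prep→Culture, Culture's earliest start moves from 3 to 0.
New critical path: Prep→Incubate→Assay→Image = 3+7+2+12 = 24 ⇒ 24 hours.

24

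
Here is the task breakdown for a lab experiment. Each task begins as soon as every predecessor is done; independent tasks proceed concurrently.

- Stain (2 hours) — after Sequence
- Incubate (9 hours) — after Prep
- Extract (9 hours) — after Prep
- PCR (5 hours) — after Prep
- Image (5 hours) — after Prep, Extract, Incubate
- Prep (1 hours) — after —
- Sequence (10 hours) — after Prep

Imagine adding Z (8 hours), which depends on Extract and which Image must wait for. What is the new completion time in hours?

Originally the project takes 15 hours.
With Z inserted, Image now waits for max(Prep, Extract, Incubate, Z).
New critical path: Prep→Extract→Z→Image = 1+9+8+5 = 23 ⇒ 23 hours.

23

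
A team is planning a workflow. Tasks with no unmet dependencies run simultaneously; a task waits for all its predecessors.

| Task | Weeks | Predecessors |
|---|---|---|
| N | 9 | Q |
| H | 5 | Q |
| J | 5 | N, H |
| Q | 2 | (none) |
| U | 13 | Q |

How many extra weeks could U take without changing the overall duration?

1

Q→N→J = 2+9+5 = 16 sets the makespan at 16 weeks.
Longest path through U: 15 weeks (earliest finish 15, latest finish 16).
Float = 16 − 15 = 1.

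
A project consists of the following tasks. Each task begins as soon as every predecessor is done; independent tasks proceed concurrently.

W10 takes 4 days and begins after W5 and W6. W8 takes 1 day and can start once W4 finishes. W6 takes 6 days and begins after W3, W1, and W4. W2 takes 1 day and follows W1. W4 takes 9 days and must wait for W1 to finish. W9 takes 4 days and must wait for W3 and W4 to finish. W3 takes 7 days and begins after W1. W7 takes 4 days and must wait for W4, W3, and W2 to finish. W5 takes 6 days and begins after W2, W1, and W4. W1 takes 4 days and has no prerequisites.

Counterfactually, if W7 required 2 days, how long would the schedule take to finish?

Actual critical path: W1→W4→W5→W10 = 4+9+6+4 = 23 ⇒ 23 days.
W7 is off the critical path — its longest chain is 17 days, giving 6 of slack.
The critical path is still W1→W4→W5→W10; finish is now 23 days.

23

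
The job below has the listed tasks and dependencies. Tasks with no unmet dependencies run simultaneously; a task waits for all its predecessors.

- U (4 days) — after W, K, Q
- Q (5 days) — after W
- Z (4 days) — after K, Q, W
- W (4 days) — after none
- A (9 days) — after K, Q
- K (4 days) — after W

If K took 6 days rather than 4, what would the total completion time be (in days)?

As given, the longest chain is W→Q→A = 4+5+9 = 18, so the finish is 18 days.
The longest path through K is only 17 days, so K has float 1.
New critical path: W→K→A = 4+6+9 = 19 ⇒ 19 days.

19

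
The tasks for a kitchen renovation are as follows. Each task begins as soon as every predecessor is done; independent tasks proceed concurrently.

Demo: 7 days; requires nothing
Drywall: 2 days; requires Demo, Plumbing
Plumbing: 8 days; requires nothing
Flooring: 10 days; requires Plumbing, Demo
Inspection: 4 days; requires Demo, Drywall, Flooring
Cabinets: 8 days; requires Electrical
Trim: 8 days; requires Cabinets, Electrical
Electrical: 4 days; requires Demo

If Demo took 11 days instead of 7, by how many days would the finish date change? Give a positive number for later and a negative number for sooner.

Actual critical path: Demo→Electrical→Cabinets→Trim = 7+4+8+8 = 27 ⇒ 27 days.
Since Demo is critical, the +4 change carries straight to that chain (now 31 days).
No other chain overtakes it, so the finish is 31 days.
Change in finish: 31 − 27 = +4 days.

4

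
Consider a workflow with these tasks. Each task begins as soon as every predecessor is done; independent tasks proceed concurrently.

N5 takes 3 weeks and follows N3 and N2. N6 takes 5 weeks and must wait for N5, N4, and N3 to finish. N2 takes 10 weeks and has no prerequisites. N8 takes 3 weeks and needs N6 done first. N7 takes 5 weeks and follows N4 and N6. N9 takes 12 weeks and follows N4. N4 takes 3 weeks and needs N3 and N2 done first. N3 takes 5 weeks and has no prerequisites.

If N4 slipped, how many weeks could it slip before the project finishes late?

Critical path: N2→N4→N9 = 10+3+12 = 25, so the finish is 25 weeks.
Longest path through N4: 25 weeks (earliest finish 13, latest finish 13).
Slack of N4 = 10 − 10 = 0 weeks.

0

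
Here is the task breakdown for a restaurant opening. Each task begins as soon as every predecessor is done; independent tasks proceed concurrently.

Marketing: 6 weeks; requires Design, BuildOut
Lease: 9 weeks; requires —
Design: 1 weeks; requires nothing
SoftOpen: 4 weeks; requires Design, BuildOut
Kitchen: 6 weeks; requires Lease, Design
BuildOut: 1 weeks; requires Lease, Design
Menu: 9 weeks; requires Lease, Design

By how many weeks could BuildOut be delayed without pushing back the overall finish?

The longest chain is Lease→Menu = 9+9 = 18; overall finish 18 weeks.
BuildOut finishes as early as 10 and must finish by 12.
So BuildOut can slip 12 − 10 = 2 weeks.

2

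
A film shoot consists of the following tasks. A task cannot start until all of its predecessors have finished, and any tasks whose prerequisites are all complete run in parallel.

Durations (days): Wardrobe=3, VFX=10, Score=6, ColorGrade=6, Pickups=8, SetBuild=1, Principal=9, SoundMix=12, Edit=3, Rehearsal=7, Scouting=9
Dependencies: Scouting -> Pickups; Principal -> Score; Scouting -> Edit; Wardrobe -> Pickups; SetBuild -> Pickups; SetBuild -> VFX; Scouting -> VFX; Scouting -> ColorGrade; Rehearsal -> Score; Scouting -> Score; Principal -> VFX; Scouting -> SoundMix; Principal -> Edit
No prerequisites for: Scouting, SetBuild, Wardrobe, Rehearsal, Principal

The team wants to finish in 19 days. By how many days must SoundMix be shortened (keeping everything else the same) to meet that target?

2

Current finish: 21 days; target: 19.
SoundMix is on every critical path, so each day cut from SoundMix cuts the finish by one (this holds down to a finish of 19).
Need 21 − 19 = 2 days off SoundMix → SoundMix becomes 10 days, finish becomes 19.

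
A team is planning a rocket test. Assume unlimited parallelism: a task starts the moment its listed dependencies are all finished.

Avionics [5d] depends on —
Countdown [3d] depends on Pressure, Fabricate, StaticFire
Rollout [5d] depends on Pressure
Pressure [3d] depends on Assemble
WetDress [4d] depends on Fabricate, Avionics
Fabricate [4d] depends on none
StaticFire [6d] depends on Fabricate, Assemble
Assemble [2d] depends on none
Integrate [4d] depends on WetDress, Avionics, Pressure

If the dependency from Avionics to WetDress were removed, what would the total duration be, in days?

13

Before: longest chain Fabricate→StaticFire→Countdown = 4+6+3 = 13, finish 13.
Without Avionics→WetDress, WetDress's earliest start moves from 5 to 4.
The longest chain is now Fabricate→StaticFire→Countdown = 4+6+3 = 13, so the project takes 13 days.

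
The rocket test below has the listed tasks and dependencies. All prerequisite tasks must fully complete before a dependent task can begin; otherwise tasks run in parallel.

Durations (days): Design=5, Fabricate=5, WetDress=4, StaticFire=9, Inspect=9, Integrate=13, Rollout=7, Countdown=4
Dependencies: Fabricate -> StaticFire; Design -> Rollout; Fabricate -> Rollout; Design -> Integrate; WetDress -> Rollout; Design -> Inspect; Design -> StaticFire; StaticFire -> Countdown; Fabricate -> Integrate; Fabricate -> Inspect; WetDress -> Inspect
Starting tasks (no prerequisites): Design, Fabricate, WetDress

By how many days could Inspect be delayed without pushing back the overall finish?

4

The longest chain is Design→StaticFire→Countdown = 5+9+4 = 18; overall finish 18 days.
Longest path through Inspect: 14 days (earliest finish 14, latest finish 18).
Float = 18 − 14 = 4.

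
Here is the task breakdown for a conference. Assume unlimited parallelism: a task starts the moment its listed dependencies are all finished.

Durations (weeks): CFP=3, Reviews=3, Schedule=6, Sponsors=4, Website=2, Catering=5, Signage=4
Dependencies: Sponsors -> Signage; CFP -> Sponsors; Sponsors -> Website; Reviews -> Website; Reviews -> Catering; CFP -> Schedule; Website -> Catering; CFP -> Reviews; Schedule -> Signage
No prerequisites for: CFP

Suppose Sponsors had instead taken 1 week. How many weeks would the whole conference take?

13

The binding path is CFP→Sponsors→Website→Catering = 3+4+2+5 = 14; finish at 14 weeks.
Sponsors lies on that path, so at 1 week the path becomes 11 weeks.
New critical path: CFP→Reviews→Website→Catering = 3+3+2+5 = 13 ⇒ 13 weeks.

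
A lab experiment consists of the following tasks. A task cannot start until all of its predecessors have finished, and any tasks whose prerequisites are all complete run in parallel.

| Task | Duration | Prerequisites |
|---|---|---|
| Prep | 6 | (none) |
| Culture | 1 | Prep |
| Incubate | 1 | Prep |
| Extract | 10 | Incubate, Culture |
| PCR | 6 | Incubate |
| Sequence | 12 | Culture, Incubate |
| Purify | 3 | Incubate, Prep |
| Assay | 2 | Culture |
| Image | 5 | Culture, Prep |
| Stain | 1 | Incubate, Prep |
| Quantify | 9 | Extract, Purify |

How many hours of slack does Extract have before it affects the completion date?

Critical path: Prep→Culture→Extract→Quantify = 6+1+10+9 = 26, so the finish is 26 hours.
Extract finishes as early as 17 and must finish by 17.
Slack of Extract = 7 − 7 = 0 hours.

0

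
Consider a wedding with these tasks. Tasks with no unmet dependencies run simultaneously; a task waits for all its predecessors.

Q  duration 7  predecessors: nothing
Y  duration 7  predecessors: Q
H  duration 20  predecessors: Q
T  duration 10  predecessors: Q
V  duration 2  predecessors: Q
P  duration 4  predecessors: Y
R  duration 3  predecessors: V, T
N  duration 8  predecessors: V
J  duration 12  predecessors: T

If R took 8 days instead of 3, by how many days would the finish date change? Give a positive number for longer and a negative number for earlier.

The binding path is Q→T→J = 7+10+12 = 29; finish at 29 days.
The longest path through R is only 20 days, so R has float 9.
The critical path is still Q→T→J; finish is now 29 days.
Change in finish: 29 − 29 = +0 days.

0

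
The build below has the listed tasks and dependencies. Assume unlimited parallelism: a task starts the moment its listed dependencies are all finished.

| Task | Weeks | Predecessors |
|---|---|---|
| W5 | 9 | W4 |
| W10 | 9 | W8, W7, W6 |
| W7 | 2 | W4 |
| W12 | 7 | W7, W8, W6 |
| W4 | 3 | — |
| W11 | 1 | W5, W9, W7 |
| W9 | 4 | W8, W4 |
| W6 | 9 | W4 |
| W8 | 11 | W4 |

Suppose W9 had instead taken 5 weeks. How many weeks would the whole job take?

Baseline: W4→W8→W10 = 3+11+9 = 23 → 23 weeks.
W9 is off the critical path — its longest chain is 19 weeks, giving 4 of slack.
That remains the longest chain; total 23 weeks.

23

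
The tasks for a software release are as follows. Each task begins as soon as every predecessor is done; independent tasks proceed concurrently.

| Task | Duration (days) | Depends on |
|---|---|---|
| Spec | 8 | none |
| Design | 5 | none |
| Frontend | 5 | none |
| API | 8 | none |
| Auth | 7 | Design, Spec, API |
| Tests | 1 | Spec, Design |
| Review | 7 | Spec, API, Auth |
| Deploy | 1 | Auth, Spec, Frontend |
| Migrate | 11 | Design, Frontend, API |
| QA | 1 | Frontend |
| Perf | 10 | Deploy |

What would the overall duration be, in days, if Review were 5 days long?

Baseline: Spec→Auth→Deploy→Perf = 8+7+1+10 = 26 → 26 days.
Review has 4 days of float (longest path through it is 22).
That remains the longest chain; total 26 days.

26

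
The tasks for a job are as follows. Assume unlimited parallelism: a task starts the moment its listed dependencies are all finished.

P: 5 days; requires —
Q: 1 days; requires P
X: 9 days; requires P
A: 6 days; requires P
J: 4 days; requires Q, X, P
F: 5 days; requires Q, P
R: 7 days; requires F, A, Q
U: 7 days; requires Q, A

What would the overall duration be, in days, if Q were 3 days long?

The binding path is P→Q→F→R = 5+1+5+7 = 18; finish at 18 days.
Q is on the critical path; changing it to 3 makes that path 20 days.
That remains the longest chain; total 20 days.

20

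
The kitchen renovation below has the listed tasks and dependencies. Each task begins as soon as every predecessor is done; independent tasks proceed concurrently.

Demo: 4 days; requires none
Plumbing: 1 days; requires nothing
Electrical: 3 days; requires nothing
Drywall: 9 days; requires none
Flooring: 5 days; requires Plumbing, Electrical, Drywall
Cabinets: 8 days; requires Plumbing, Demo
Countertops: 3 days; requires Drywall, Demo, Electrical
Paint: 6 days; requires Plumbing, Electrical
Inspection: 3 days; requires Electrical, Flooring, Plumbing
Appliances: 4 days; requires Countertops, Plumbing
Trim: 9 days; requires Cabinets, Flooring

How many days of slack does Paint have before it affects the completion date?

14

Drywall→Flooring→Trim = 9+5+9 = 23 sets the makespan at 23 days.
The longest chain containing Paint totals 9 days.
So Paint can slip 23 − 9 = 14 days.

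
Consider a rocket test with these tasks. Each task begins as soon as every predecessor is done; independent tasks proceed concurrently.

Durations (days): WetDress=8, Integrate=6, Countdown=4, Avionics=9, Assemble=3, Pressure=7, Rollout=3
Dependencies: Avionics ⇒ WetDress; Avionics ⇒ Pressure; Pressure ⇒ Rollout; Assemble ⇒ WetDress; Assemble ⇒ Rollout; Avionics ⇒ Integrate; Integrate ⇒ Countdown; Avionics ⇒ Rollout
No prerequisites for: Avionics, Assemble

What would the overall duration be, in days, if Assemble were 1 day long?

19

As given, the longest chain is Avionics→Pressure→Rollout = 9+7+3 = 19, so the finish is 19 days.
The longest path through Assemble is only 11 days, so Assemble has float 8.
No other chain overtakes it, so the finish is 19 days.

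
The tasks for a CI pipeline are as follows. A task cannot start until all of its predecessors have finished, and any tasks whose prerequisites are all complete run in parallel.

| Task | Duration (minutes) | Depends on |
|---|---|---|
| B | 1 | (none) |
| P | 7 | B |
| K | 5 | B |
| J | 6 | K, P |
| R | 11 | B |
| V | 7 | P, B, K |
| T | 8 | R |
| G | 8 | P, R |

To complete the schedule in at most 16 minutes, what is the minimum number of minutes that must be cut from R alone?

Current finish: 20 minutes; target: 16.
R is on every critical path, so each minute cut from R cuts the finish by one (this holds down to a finish of 16).
Need 20 − 16 = 4 minutes off R → R becomes 7 minutes, finish becomes 16.

4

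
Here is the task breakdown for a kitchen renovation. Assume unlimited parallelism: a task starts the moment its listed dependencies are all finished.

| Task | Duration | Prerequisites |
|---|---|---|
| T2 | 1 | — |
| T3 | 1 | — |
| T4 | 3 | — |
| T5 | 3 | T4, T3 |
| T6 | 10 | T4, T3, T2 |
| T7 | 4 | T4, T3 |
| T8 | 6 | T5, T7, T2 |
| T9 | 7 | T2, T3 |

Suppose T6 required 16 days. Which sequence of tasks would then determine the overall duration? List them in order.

T4, T6

Actual critical path: T4→T6 = 3+10 = 13 ⇒ 13 days.
T6 is on the critical path; changing it to 16 makes that path 19 days.
No other chain overtakes it, so the finish is 19 days.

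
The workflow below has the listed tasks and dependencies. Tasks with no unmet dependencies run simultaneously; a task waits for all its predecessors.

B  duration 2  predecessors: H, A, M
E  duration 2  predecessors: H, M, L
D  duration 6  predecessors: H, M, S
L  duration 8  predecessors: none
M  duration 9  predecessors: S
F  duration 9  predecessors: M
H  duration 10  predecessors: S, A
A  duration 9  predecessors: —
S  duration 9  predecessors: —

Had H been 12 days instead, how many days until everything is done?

The binding path is S→M→F = 9+9+9 = 27; finish at 27 days.
The longest path through H is only 25 days, so H has float 2.
No other chain overtakes it, so the finish is 27 days.

27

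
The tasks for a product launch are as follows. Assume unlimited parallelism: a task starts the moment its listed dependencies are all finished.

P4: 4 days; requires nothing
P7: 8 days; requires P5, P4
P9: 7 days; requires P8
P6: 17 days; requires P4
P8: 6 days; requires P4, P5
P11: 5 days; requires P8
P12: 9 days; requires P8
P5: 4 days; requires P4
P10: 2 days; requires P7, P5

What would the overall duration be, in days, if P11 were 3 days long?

23

Baseline: P4→P5→P8→P12 = 4+4+6+9 = 23 → 23 days.
P11 has 4 days of float (longest path through it is 19).
That remains the longest chain; total 23 days.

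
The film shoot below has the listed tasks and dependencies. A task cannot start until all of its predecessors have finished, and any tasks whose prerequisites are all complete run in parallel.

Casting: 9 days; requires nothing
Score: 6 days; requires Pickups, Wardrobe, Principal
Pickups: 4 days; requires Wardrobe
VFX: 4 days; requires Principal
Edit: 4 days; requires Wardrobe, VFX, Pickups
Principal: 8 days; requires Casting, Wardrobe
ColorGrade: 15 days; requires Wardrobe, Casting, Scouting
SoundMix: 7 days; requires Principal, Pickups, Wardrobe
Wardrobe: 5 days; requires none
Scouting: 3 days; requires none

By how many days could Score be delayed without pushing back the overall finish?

The longest chain is Casting→Principal→VFX→Edit = 9+8+4+4 = 25; overall finish 25 days.
Score finishes as early as 23 and must finish by 25.
So Score can slip 25 − 23 = 2 days.

2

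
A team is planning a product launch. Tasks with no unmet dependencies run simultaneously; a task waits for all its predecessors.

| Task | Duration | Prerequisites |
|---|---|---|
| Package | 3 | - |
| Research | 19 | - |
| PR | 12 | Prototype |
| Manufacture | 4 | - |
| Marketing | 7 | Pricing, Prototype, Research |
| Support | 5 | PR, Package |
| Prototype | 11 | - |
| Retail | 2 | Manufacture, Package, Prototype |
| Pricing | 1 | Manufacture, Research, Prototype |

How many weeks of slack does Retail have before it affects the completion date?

Critical path: Prototype→PR→Support = 11+12+5 = 28, so the finish is 28 weeks.
The longest chain containing Retail totals 13 weeks.
Float = 28 − 13 = 15.

15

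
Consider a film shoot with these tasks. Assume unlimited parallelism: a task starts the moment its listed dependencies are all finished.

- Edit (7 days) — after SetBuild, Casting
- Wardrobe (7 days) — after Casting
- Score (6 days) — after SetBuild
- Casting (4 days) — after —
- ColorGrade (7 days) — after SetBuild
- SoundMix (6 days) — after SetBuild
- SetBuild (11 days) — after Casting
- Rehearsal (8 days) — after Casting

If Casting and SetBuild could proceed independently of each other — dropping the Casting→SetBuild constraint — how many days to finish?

Original critical path: Casting→SetBuild→Edit = 4+11+7 = 22 ⇒ 22 days.
Without Casting→SetBuild, SetBuild's earliest start moves from 4 to 0.
The longest chain is now SetBuild→Edit = 11+7 = 18, so the film shoot takes 18 days.

18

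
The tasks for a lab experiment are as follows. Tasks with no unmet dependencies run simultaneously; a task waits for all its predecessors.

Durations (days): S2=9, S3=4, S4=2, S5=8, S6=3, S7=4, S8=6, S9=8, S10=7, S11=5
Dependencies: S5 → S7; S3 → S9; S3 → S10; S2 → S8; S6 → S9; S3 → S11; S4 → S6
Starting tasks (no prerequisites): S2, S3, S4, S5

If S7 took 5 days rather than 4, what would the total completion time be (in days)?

The binding path is S2→S8 = 9+6 = 15; finish at 15 days.
S7 has 3 days of float (longest path through it is 12).
The critical path is still S2→S8; finish is now 15 days.

15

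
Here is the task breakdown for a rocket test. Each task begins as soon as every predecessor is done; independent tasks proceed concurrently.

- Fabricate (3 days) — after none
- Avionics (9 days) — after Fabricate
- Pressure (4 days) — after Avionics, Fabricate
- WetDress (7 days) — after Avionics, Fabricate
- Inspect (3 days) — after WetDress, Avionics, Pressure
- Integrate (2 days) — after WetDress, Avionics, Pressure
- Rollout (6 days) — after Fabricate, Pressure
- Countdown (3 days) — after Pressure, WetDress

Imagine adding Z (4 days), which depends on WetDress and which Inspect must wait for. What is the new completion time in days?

26

Originally the job takes 22 days.
With Z inserted, Inspect now waits for max(WetDress, Avionics, Pressure, Z).
New critical path: Fabricate→Avionics→WetDress→Z→Inspect = 3+9+7+4+3 = 26 ⇒ 26 days.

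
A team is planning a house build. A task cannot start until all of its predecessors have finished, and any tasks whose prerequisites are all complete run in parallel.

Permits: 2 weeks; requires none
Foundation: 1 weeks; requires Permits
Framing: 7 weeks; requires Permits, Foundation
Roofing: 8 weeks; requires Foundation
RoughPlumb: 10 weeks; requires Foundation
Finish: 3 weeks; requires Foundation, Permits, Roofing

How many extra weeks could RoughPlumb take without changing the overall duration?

Permits→Foundation→Roofing→Finish = 2+1+8+3 = 14 sets the makespan at 14 weeks.
RoughPlumb finishes as early as 13 and must finish by 14.
So RoughPlumb can slip 14 − 13 = 1 week.

1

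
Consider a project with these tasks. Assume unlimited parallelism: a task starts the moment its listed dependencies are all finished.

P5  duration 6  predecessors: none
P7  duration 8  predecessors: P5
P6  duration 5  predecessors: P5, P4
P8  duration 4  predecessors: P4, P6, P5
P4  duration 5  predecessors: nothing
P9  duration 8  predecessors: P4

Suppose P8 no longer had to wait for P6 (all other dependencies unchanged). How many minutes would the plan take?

Original critical path: P5→P6→P8 = 6+5+4 = 15 ⇒ 15 minutes.
Without P6→P8, P8's earliest start moves from 11 to 6.
New critical path: P5→P7 = 6+8 = 14 ⇒ 14 minutes.

14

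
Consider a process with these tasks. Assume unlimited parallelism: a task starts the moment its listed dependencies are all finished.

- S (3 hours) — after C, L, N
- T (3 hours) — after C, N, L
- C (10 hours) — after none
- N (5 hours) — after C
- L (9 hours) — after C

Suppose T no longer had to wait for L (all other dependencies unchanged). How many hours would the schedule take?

With the dependency in place, C→L→T = 10+9+3 = 22 sets the finish at 22 hours.
Without L→T, T's earliest start moves from 19 to 15.
The longest chain is now C→L→S = 10+9+3 = 22, so the schedule takes 22 hours.

22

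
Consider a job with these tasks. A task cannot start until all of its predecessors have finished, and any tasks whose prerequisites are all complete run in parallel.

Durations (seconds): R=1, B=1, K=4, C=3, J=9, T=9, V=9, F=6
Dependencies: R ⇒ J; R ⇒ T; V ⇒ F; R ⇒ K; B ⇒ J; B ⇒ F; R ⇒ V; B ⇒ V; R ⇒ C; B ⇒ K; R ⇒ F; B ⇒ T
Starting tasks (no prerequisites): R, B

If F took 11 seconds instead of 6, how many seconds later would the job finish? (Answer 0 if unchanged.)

Baseline: R→V→F = 1+9+6 = 16 → 16 seconds.
F is on the critical path; changing it to 11 makes that path 21 seconds.
No other chain overtakes it, so the finish is 21 seconds.
Change in finish: 21 − 16 = +5 seconds.

5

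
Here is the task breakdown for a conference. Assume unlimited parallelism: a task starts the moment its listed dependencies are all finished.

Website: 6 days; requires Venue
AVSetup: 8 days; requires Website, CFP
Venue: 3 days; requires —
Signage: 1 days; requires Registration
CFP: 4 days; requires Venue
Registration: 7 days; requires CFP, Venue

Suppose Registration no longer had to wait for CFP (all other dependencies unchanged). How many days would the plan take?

With the dependency in place, Venue→Website→AVSetup = 3+6+8 = 17 sets the finish at 17 days.
Without CFP→Registration, Registration's earliest start moves from 7 to 3.
After: Venue→Website→AVSetup = 3+6+8 = 17 → 17 days.

17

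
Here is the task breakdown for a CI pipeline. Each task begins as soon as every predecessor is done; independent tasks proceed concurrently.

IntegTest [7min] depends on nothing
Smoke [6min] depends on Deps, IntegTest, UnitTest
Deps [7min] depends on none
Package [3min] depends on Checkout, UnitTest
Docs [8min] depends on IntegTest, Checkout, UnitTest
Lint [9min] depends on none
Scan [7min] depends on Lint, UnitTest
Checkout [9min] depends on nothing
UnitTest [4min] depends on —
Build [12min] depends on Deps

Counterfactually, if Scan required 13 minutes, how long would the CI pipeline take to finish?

Critical path before the change: Deps→Build = 7+12 = 19 giving 19 minutes.
Scan is off the critical path — its longest chain is 16 minutes, giving 3 of slack.
New critical path: Lint→Scan = 9+13 = 22 ⇒ 22 minutes.

22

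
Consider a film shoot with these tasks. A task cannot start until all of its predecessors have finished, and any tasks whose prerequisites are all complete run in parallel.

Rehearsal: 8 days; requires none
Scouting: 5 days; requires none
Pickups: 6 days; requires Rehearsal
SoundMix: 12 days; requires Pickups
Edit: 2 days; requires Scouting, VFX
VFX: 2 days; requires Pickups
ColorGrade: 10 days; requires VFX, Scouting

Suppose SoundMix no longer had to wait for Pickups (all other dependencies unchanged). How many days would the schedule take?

26

Original critical path: Rehearsal→Pickups→VFX→ColorGrade = 8+6+2+10 = 26 ⇒ 26 days.
Without Pickups→SoundMix, SoundMix's earliest start moves from 14 to 0.
The longest chain is now Rehearsal→Pickups→VFX→ColorGrade = 8+6+2+10 = 26, so the schedule takes 26 days.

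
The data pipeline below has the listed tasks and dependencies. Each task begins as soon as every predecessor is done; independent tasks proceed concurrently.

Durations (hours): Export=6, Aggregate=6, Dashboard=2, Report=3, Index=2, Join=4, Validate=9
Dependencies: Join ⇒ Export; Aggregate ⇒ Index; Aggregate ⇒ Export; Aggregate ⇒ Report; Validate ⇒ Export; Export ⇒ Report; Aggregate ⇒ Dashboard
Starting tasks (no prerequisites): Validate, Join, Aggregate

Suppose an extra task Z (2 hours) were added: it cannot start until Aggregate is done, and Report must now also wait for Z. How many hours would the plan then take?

Originally the plan takes 18 hours.
With Z inserted, Report now waits for max(Export, Aggregate, Z).
New critical path: Validate→Export→Report = 9+6+3 = 18 ⇒ 18 hours.

18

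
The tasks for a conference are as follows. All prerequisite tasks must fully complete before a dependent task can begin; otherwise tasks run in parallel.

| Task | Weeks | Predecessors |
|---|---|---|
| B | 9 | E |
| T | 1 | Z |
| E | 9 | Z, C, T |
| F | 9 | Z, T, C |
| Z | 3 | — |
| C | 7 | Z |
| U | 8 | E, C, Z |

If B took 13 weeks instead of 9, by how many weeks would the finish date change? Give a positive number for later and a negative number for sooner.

4

The binding path is Z→C→E→B = 3+7+9+9 = 28; finish at 28 weeks.
B lies on that path, so at 13 weeks the path becomes 32 weeks.
The critical path is still Z→C→E→B; finish is now 32 weeks.
Change in finish: 32 − 28 = +4 weeks.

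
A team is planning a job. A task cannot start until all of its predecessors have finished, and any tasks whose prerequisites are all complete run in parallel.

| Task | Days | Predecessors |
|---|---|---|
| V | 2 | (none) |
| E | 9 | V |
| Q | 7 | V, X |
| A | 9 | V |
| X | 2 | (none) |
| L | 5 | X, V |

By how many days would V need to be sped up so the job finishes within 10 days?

Current finish: 11 days; target: 10.
V is on every critical path, so each day cut from V cuts the finish by one (this holds down to a finish of 10).
Need 11 − 10 = 1 day off V → V becomes 1 day, finish becomes 10.

1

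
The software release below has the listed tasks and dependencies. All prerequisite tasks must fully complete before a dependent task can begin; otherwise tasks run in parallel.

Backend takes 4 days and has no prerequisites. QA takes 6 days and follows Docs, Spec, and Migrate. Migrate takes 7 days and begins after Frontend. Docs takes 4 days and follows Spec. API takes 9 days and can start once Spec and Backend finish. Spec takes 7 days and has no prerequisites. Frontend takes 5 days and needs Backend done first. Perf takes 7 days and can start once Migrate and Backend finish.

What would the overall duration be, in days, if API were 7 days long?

23

Baseline: Backend→Frontend→Migrate→Perf = 4+5+7+7 = 23 → 23 days.
The longest path through API is only 16 days, so API has float 7.
The critical path is still Backend→Frontend→Migrate→Perf; finish is now 23 days.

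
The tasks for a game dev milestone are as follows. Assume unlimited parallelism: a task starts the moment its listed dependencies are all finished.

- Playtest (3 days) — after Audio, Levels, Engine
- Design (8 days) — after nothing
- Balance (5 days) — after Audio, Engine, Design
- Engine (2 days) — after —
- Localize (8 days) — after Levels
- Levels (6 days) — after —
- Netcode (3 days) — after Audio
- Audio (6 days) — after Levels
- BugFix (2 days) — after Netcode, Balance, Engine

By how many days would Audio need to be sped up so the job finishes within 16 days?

3

Current finish: 19 days; target: 16.
Audio is on every critical path, so each day cut from Audio cuts the finish by one (this holds down to a finish of 15).
Need 19 − 16 = 3 days off Audio → Audio becomes 3 days, finish becomes 16.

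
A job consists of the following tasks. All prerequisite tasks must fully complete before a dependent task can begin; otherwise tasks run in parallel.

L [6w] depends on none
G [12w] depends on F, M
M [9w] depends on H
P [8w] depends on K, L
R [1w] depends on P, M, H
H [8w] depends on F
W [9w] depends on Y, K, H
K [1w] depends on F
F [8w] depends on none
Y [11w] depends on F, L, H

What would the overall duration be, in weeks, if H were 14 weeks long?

The binding path is F→H→M→G = 8+8+9+12 = 37; finish at 37 weeks.
H is on the critical path; changing it to 14 makes that path 43 weeks.
No other chain overtakes it, so the finish is 43 weeks.

43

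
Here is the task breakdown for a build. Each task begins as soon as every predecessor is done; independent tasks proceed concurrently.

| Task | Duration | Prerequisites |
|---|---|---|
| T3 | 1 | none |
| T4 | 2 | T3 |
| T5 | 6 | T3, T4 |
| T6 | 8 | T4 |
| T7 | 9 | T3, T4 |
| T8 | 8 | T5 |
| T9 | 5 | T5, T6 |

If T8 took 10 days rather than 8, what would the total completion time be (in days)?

Actual critical path: T3→T4→T5→T8 = 1+2+6+8 = 17 ⇒ 17 days.
Since T8 is critical, the +2 change carries straight to that chain (now 19 days).
The critical path is still T3→T4→T5→T8; finish is now 19 days.

19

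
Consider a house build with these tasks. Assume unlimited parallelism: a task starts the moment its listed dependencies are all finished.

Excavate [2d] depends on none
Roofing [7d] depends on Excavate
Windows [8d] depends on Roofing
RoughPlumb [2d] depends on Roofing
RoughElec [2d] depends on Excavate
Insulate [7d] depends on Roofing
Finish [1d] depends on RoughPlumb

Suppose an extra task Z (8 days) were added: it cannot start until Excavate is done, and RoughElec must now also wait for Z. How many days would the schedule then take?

Originally the schedule takes 17 days.
With Z inserted, RoughElec now waits for max(Excavate, Z).
New critical path: Excavate→Roofing→Windows = 2+7+8 = 17 ⇒ 17 days.

17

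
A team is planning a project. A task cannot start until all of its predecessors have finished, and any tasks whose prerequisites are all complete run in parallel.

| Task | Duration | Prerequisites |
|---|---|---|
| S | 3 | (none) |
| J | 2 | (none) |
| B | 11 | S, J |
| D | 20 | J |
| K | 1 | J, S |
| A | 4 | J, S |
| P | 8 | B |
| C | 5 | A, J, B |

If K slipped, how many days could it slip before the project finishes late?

18

The longest chain is S→B→P = 3+11+8 = 22; overall finish 22 days.
The longest chain containing K totals 4 days.
Slack of K = 21 − 3 = 18 days.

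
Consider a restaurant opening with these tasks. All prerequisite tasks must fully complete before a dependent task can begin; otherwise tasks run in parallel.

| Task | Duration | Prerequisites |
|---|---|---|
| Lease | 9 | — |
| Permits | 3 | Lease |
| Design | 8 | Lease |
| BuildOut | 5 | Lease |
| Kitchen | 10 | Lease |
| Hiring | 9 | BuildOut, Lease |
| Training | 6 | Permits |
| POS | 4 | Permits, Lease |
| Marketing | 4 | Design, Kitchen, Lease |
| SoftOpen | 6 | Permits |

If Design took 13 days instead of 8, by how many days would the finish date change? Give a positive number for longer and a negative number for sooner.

3

As given, the longest chain is Lease→BuildOut→Hiring = 9+5+9 = 23, so the finish is 23 days.
Design has 2 days of float (longest path through it is 21).
Now Lease→Design→Marketing = 9+13+4 = 26 is longest, so the finish becomes 26 days.
Change in finish: 26 − 23 = +3 days.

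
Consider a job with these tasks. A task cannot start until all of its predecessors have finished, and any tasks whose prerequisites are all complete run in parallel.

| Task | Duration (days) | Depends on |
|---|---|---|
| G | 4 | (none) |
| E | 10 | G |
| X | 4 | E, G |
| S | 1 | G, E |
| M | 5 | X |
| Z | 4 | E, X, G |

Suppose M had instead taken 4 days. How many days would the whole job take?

22

Critical path before the change: G→E→X→M = 4+10+4+5 = 23 giving 23 days.
M lies on that path, so at 4 days the path becomes 22 days.
The critical path is still G→E→X→M; finish is now 22 days.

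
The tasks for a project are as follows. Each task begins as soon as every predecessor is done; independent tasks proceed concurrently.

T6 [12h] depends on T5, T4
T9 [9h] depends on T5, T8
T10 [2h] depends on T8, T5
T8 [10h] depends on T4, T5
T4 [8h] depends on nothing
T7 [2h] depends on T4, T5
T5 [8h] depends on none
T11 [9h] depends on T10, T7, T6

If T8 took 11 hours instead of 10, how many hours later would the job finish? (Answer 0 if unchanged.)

1

As given, the longest chain is T4→T8→T10→T11 = 8+10+2+9 = 29, so the finish is 29 hours.
T8 is on the critical path; changing it to 11 makes that path 30 hours.
That remains the longest chain; total 30 hours.
Change in finish: 30 − 29 = +1 hours.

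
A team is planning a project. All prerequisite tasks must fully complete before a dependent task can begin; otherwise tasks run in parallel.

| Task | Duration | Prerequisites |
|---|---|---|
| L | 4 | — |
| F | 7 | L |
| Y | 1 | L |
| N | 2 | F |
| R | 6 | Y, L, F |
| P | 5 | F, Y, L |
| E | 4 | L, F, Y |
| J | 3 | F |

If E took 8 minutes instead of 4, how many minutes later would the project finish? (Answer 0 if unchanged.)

2

Critical path before the change: L→F→R = 4+7+6 = 17 giving 17 minutes.
The longest path through E is only 15 minutes, so E has float 2.
Now L→F→E = 4+7+8 = 19 is longest, so the finish becomes 19 minutes.
Change in finish: 19 − 17 = +2 minutes.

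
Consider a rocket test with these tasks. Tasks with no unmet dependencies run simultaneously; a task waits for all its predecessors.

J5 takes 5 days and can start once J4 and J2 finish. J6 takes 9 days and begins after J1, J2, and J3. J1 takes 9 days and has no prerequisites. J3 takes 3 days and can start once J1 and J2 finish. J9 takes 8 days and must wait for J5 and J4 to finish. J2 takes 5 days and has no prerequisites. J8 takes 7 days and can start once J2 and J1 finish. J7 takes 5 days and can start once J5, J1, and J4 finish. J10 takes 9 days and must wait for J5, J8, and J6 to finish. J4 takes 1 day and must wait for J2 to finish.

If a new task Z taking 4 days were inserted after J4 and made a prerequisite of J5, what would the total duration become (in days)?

Originally the rocket test takes 30 days.
With Z inserted, J5 now waits for max(J4, J2, Z).
New critical path: J1→J3→J6→J10 = 9+3+9+9 = 30 ⇒ 30 days.

30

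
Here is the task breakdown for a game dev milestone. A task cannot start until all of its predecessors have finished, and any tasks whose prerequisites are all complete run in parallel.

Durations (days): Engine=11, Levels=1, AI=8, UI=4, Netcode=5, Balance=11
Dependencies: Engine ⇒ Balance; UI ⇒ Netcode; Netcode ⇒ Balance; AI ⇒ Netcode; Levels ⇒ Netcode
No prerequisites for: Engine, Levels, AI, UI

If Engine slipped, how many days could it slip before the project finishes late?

2

Critical path: AI→Netcode→Balance = 8+5+11 = 24, so the finish is 24 days.
Longest path through Engine: 22 days (earliest finish 11, latest finish 13).
Slack of Engine = 2 − 0 = 2 days.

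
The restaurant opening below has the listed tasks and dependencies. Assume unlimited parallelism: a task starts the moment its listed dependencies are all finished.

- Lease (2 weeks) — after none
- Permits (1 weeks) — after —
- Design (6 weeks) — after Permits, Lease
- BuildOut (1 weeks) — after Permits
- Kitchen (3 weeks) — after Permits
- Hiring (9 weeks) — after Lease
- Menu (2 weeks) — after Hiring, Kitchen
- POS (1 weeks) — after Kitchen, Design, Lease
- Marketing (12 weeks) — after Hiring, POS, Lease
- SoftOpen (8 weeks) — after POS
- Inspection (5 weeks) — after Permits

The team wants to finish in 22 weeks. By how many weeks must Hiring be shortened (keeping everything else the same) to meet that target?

Current finish: 23 weeks; target: 22.
Hiring is on every critical path, so each week cut from Hiring cuts the finish by one (this holds down to a finish of 21).
Need 23 − 22 = 1 week off Hiring → Hiring becomes 8 weeks, finish becomes 22.

1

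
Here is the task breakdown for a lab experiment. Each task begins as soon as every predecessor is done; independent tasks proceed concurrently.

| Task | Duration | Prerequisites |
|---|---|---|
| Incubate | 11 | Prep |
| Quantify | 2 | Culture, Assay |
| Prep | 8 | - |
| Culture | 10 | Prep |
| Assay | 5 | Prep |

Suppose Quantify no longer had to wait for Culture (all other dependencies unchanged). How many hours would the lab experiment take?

19

With the dependency in place, Prep→Culture→Quantify = 8+10+2 = 20 sets the finish at 20 hours.
Without Culture→Quantify, Quantify's earliest start moves from 18 to 13.
After: Prep→Incubate = 8+11 = 19 → 19 hours.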